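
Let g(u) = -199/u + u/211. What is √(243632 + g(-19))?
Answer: 2*√978960031211/4009 ≈ 493.60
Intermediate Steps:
g(u) = -199/u + u/211 (g(u) = -199/u + u*(1/211) = -199/u + u/211)
√(243632 + g(-19)) = √(243632 + (-199/(-19) + (1/211)*(-19))) = √(243632 + (-199*(-1/19) - 19/211)) = √(243632 + (199/19 - 19/211)) = √(243632 + 41628/4009) = √(976762316/4009) = 2*√978960031211/4009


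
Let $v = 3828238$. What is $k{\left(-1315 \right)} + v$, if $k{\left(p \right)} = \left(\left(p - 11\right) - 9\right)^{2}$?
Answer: $5610463$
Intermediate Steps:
$k{\left(p \right)} = \left(-20 + p\right)^{2}$ ($k{\left(p \right)} = \left(\left(p - 11\right) - 9\right)^{2} = \left(\left(-11 + p\right) - 9\right)^{2} = \left(-20 + p\right)^{2}$)
$k{\left(-1315 \right)} + v = \left(-20 - 1315\right)^{2} + 3828238 = \left(-1335\right)^{2} + 3828238 = 1782225 + 3828238 = 5610463$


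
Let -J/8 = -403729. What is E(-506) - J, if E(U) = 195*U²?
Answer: 46697188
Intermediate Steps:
J = 3229832 (J = -8*(-403729) = 3229832)
E(-506) - J = 195*(-506)² - 1*3229832 = 195*256036 - 3229832 = 49927020 - 3229832 = 46697188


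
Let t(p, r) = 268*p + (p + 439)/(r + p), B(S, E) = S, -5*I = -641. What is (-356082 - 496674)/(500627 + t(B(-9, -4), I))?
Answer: -84707096/49489715 ≈ -1.7116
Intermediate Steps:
I = 641/5 (I = -⅕*(-641) = 641/5 ≈ 128.20)
t(p, r) = 268*p + (439 + p)/(p + r)
(-356082 - 496674)/(500627 + t(B(-9, -4), I)) = (-356082 - 496674)/(500627 + (439 - 9 + 268*(-9)² + 268*(-9)*(641/5))/(-9 + 641/5)) = -852756/(500627 + (439 - 9 + 268*81 - 1546092/5)/(596/5)) = -852756/(500627 + 5*(439 - 9 + 21708 - 1546092/5)/596) = -852756/(500627 + (5/596)*(-1435402/5)) = -852756/(500627 - 717701/298) = -852756/148469145/298 = -852756*298/148469145 = -84707096/49489715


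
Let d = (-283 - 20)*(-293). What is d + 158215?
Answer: 246994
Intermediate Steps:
d = 88779 (d = -303*(-293) = 88779)
d + 158215 = 88779 + 158215 = 246994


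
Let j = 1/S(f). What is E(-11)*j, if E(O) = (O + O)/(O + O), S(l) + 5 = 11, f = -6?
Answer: 1/6 ≈ 0.16667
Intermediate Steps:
S(l) = 6 (S(l) = -5 + 11 = 6)
j = 1/6 ≈ 0.16667
E(O) = 1 (E(O) = (2*O)/((2*O)) = (2*O)*(1/(2*O)) = 1)
E(-11)*j = 1*(1/6) = 1/6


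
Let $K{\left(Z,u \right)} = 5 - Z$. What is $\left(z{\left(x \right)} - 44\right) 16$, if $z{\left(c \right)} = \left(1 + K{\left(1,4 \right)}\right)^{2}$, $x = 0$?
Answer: $-304$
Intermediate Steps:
$z{\left(c \right)} = 25$ ($z{\left(c \right)} = \left(1 + \left(5 - 1\right)\right)^{2} = \left(1 + 4\right)^{2} = 5^{2} = 25$)
$\left(z{\left(x \right)} - 44\right) 16 = \left(25 - 44\right) 16 = \left(-19\right) 16 = -304$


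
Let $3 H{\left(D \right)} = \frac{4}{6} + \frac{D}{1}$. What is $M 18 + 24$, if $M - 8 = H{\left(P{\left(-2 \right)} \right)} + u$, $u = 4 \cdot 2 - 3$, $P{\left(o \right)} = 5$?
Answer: $292$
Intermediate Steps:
$u = 5$ ($u = 8 - 3 = 5$)
$H{\left(D \right)} = \frac{2}{9} + \frac{D}{3}$ ($H{\left(D \right)} = \frac{\frac{4}{6} + \frac{D}{1}}{3} = \frac{4 \cdot \frac{1}{6} + D 1}{3} = \frac{\frac{2}{3} + D}{3} = \frac{2}{9} + \frac{D}{3}$)
$M = \frac{134}{9}$ ($M = 8 + \left(\left(\frac{2}{9} + \frac{1}{3} \cdot 5\right) + 5\right) = 8 + \left(\left(\frac{2}{9} + \frac{5}{3}\right) + 5\right) = 8 + \left(\frac{17}{9} + 5\right) = 8 + \frac{62}{9} = \frac{134}{9} \approx 14.889$)
$M 18 + 24 = \frac{134}{9} \cdot 18 + 24 = 268 + 24 = 292$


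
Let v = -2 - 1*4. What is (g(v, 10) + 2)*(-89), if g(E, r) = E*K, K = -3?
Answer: -1780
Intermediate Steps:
v = -6 (v = -2 - 4 = -6)
g(E, r) = -3*E (g(E, r) = E*(-3) = -3*E)
(g(v, 10) + 2)*(-89) = (-3*(-6) + 2)*(-89) = (18 + 2)*(-89) = 20*(-89) = -1780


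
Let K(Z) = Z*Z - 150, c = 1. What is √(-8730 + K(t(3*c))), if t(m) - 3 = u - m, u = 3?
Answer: I*√8871 ≈ 94.186*I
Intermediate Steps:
t(m) = 6 - m (t(m) = 3 + (3 - m) = 6 - m)
K(Z) = -150 + Z² (K(Z) = Z² - 150 = -150 + Z²)
√(-8730 + K(t(3*c))) = √(-8730 + (-150 + (6 - 3)²)) = √(-8730 + (-150 + 3²)) = √(-8730 + (-150 + 9)) = √(-8730 - 141) = √(-8871) = I*√8871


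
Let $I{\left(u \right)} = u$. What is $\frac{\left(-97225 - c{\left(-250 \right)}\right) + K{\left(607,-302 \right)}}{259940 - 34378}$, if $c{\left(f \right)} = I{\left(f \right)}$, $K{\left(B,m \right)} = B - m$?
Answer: $- \frac{48033}{112781} \approx -0.4259$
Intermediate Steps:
$c{\left(f \right)} = f$
$\frac{\left(-97225 - c{\left(-250 \right)}\right) + K{\left(607,-302 \right)}}{259940 - 34378} = \frac{\left(-97225 - -250\right) + \left(607 - -302\right)}{259940 - 34378} = \frac{\left(-97225 + 250\right) + \left(607 + 302\right)}{225562} = \left(-96975 + 909\right) \frac{1}{225562} = \left(-96066\right) \frac{1}{225562} = - \frac{48033}{112781}$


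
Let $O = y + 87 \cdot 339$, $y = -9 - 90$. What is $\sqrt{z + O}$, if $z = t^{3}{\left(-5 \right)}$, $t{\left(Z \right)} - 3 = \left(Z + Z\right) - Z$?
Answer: $\sqrt{29386} \approx 171.42$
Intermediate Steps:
$t{\left(Z \right)} = 3 + Z$ ($t{\left(Z \right)} = 3 + \left(\left(Z + Z\right) - Z\right) = 3 + \left(2 Z - Z\right) = 3 + Z$)
$y = -99$ ($y = -9 - 90 = -99$)
$z = -8$ ($z = \left(3 - 5\right)^{3} = \left(-2\right)^{3} = -8$)
$O = 29394$ ($O = -99 + 87 \cdot 339 = -99 + 29493 = 29394$)
$\sqrt{z + O} = \sqrt{-8 + 29394} = \sqrt{29386}$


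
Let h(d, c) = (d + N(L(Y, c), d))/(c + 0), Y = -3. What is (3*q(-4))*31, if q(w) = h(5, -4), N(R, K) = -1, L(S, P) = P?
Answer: -93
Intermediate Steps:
h(d, c) = (-1 + d)/c (h(d, c) = (d - 1)/(c + 0) = (-1 + d)/c)
q(w) = -1 (q(w) = (-1 + 5)/(-4) = -¼*4 = -1)
(3*q(-4))*31 = (3*(-1))*31 = -3*31 = -93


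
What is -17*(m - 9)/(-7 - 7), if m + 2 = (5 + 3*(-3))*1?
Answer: -255/14 ≈ -18.214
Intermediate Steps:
m = -6 (m = -2 + (5 + 3*(-3))*1 = -2 + (5 - 9)*1 = -2 - 4*1 = -2 - 4 = -6)
-17*(m - 9)/(-7 - 7) = -17*(-6 - 9)/(-7 - 7) = -(-255)/(-14) = -(-255)*(-1)/14 = -17*15/14 = -255/14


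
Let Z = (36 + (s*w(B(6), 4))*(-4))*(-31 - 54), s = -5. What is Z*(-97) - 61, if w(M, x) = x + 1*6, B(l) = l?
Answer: 1945759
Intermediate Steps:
w(M, x) = 6 + x (w(M, x) = x + 6 = 6 + x)
Z = -20060 (Z = (36 - 5*(6 + 4)*(-4))*(-31 - 54) = (36 - 5*10*(-4))*(-85) = (36 - 50*(-4))*(-85) = (36 + 200)*(-85) = 236*(-85) = -20060)
Z*(-97) - 61 = -20060*(-97) - 61 = 1945820 - 61 = 1945759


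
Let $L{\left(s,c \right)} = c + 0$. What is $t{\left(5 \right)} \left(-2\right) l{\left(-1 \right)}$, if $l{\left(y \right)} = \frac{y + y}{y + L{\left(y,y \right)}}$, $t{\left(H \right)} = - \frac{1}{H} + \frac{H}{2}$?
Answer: $- \frac{23}{5} \approx -4.6$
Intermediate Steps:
$t{\left(H \right)} = \frac{H}{2} - \frac{1}{H}$ ($t{\left(H \right)} = - \frac{1}{H} + H \frac{1}{2} = - \frac{1}{H} + \frac{H}{2} = \frac{H}{2} - \frac{1}{H}$)
$L{\left(s,c \right)} = c$
$l{\left(y \right)} = 1$ ($l{\left(y \right)} = \frac{y + y}{y + y} = \frac{2 y}{2 y} = 2 y \frac{1}{2 y} = 1$)
$t{\left(5 \right)} \left(-2\right) l{\left(-1 \right)} = \left(\frac{1}{2} \cdot 5 - \frac{1}{5}\right) \left(-2\right) 1 = \left(\frac{5}{2} - \frac{1}{5}\right) \left(-2\right) 1 = \frac{23}{10} \left(-2\right) 1 = \left(- \frac{23}{5}\right) 1 = - \frac{23}{5}$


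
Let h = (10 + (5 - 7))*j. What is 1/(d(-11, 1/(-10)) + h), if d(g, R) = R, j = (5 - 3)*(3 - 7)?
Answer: -10/641 ≈ -0.015601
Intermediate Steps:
j = -8 (j = 2*(-4) = -8)
h = -64 (h = (10 + (5 - 7))*(-8) = (10 - 2)*(-8) = 8*(-8) = -64)
1/(d(-11, 1/(-10)) + h) = 1/(1/(-10) - 64) = 1/(-⅒ - 64) = 1/(-641/10) = -10/641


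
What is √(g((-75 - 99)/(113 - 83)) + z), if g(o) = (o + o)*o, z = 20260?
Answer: √508182/5 ≈ 142.57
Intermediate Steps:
g(o) = 2*o² (g(o) = (2*o)*o = 2*o²)
√(g((-75 - 99)/(113 - 83)) + z) = √(2*((-75 - 99)/(113 - 83))² + 20260) = √(2*(-174/30)² + 20260) = √(2*(-174*1/30)² + 20260) = √(2*(-29/5)² + 20260) = √(2*(841/25) + 20260) = √(1682/25 + 20260) = √(508182/25) = √508182/5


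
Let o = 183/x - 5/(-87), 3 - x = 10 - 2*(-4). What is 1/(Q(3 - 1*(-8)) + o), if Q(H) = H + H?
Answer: 435/4288 ≈ 0.10145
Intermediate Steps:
Q(H) = 2*H
x = -15 (x = 3 - (10 - 2*(-4)) = 3 - (10 + 8) = 3 - 1*18 = 3 - 18 = -15)
o = -5282/435 (o = 183/(-15) - 5/(-87) = 183*(-1/15) - 5*(-1/87) = -61/5 + 5/87 = -5282/435 ≈ -12.143)
1/(Q(3 - 1*(-8)) + o) = 1/(2*(3 - 1*(-8)) - 5282/435) = 1/(2*(3 + 8) - 5282/435) = 1/(2*11 - 5282/435) = 1/(22 - 5282/435) = 1/(4288/435) = 435/4288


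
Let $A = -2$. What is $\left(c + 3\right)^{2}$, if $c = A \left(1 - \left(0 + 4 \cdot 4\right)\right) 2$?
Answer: $3969$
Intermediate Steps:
$c = 60$ ($c = - 2 \left(1 - \left(0 + 4 \cdot 4\right)\right) 2 = - 2 \left(1 - \left(0 + 16\right)\right) 2 = - 2 \left(1 - 16\right) 2 = \left(-2\right) \left(-15\right) 2 = 30 \cdot 2 = 60$)
$\left(c + 3\right)^{2} = \left(60 + 3\right)^{2} = 63^{2} = 3969$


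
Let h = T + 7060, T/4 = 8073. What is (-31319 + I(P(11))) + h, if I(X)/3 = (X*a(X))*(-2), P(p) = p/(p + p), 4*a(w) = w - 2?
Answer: 64273/8 ≈ 8034.1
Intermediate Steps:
T = 32292 (T = 4*8073 = 32292)
a(w) = -½ + w/4 (a(w) = (w - 2)/4 = (-2 + w)/4 = -½ + w/4)
h = 39352 (h = 32292 + 7060 = 39352)
P(p) = ½ (P(p) = p/((2*p)) = p*(1/(2*p)) = ½)
I(X) = -6*X*(-½ + X/4) (I(X) = 3*((X*(-½ + X/4))*(-2)) = 3*(-2*X*(-½ + X/4)) = -6*X*(-½ + X/4))
(-31319 + I(P(11))) + h = (-31319 + (3/2)*(½)*(2 - 1*½)) + 39352 = (-31319 + (3/2)*(½)*(2 - ½)) + 39352 = (-31319 + (3/2)*(½)*(3/2)) + 39352 = (-31319 + 9/8) + 39352 = -250543/8 + 39352 = 64273/8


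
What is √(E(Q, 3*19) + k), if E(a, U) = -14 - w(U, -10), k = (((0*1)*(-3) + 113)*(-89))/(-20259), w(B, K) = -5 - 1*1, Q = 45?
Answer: I*√342185765/6753 ≈ 2.7393*I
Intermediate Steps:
w(B, K) = -6 (w(B, K) = -5 - 1 = -6)
k = 10057/20259 (k = ((0*(-3) + 113)*(-89))*(-1/20259) = ((0 + 113)*(-89))*(-1/20259) = (113*(-89))*(-1/20259) = -10057*(-1/20259) = 10057/20259 ≈ 0.49642)
E(a, U) = -8 (E(a, U) = -14 - 1*(-6) = -14 + 6 = -8)
√(E(Q, 3*19) + k) = √(-8 + 10057/20259) = √(-152015/20259) = I*√342185765/6753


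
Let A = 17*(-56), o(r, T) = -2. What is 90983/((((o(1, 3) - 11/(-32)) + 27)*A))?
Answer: -363932/96509 ≈ -3.7710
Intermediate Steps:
A = -952
90983/((((o(1, 3) - 11/(-32)) + 27)*A)) = 90983/((((-2 - 11/(-32)) + 27)*(-952))) = 90983/((((-2 - 11*(-1/32)) + 27)*(-952))) = 90983/((((-2 + 11/32) + 27)*(-952))) = 90983/(((-53/32 + 27)*(-952))) = 90983/(((811/32)*(-952))) = 90983/(-96509/4) = 90983*(-4/96509) = -363932/96509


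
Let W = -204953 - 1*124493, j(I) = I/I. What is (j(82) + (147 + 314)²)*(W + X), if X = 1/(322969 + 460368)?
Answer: -54844966255771122/783337 ≈ -7.0014e+10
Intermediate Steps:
j(I) = 1
W = -329446 (W = -204953 - 124493 = -329446)
X = 1/783337 ≈ 1.2766e-6
(j(82) + (147 + 314)²)*(W + X) = (1 + (147 + 314)²)*(-329446 + 1/783337) = (1 + 461²)*(-258067241301/783337) = (1 + 212521)*(-258067241301/783337) = 212522*(-258067241301/783337) = -54844966255771122/783337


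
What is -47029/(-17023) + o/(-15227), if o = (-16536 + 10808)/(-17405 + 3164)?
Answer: 10198033304759/3691398516261 ≈ 2.7626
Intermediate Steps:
o = 5728/14241 (o = -5728/(-14241) = -5728*(-1/14241) = 5728/14241 ≈ 0.40222)
-47029/(-17023) + o/(-15227) = -47029/(-17023) + (5728/14241)/(-15227) = -47029*(-1/17023) + (5728/14241)*(-1/15227) = 47029/17023 - 5728/216847707 = 10198033304759/3691398516261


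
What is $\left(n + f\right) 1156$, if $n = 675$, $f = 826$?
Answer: $1735156$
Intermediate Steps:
$\left(n + f\right) 1156 = \left(675 + 826\right) 1156 = 1501 \cdot 1156 = 1735156$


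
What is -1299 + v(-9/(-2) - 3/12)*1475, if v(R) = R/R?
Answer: 176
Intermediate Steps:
v(R) = 1
-1299 + v(-9/(-2) - 3/12)*1475 = -1299 + 1*1475 = -1299 + 1475 = 176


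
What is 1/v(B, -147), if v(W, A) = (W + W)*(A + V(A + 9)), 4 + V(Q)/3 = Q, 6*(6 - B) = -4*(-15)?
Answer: 1/4584 ≈ 0.00021815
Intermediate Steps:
B = -4 (B = 6 - (-2)*(-15)/3 = 6 - 1/6*60 = 6 - 10 = -4)
V(Q) = -12 + 3*Q
v(W, A) = 2*W*(15 + 4*A) (v(W, A) = (W + W)*(A + (-12 + 3*(A + 9))) = (2*W)*(A + (-12 + 3*(9 + A))) = (2*W)*(A + (-12 + (27 + 3*A))) = (2*W)*(A + (15 + 3*A)) = (2*W)*(15 + 4*A) = 2*W*(15 + 4*A))
1/v(B, -147) = 1/(2*(-4)*(15 + 4*(-147))) = 1/(2*(-4)*(15 - 588)) = 1/(2*(-4)*(-573)) = 1/4584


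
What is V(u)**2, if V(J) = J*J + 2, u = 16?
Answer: 66564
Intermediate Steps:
V(J) = 2 + J**2 (V(J) = J**2 + 2 = 2 + J**2)
V(u)**2 = (2 + 16**2)**2 = (2 + 256)**2 = 258**2 = 66564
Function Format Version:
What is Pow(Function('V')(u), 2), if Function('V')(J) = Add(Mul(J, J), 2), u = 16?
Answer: 66564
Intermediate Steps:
Function('V')(J) = Add(2, Pow(J, 2)) (Function('V')(J) = Add(Pow(J, 2), 2) = Add(2, Pow(J, 2)))
Pow(Function('V')(u), 2) = Pow(Add(2, Pow(16, 2)), 2) = Pow(Add(2, 256), 2) = Pow(258, 2) = 66564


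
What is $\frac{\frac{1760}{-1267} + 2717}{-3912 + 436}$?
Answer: $- \frac{312789}{400372} \approx -0.78125$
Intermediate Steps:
$\frac{\frac{1760}{-1267} + 2717}{-3912 + 436} = \frac{1760 \left(- \frac{1}{1267}\right) + 2717}{-3476} = \left(- \frac{1760}{1267} + 2717\right) \left(- \frac{1}{3476}\right) = \frac{3440679}{1267} \left(- \frac{1}{3476}\right) = - \frac{312789}{400372}$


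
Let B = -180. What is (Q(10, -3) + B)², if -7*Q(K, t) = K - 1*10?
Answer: 32400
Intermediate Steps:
Q(K, t) = 10/7 - K/7 (Q(K, t) = -(K - 1*10)/7 = -(K - 10)/7 = -(-10 + K)/7 = 10/7 - K/7)
(Q(10, -3) + B)² = ((10/7 - ⅐*10) - 180)² = ((10/7 - 10/7) - 180)² = (0 - 180)² = (-180)² = 32400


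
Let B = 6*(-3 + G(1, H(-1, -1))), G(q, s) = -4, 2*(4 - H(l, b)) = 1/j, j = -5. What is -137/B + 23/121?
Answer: 17543/5082 ≈ 3.4520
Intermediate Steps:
H(l, b) = 41/10 (H(l, b) = 4 - ½/(-5) = 4 - ½*(-⅕) = 4 + ⅒ = 41/10)
B = -42 (B = 6*(-3 - 4) = 6*(-7) = -42)
-137/B + 23/121 = -137/(-42) + 23/121 = -137*(-1/42) + 23*(1/121) = 137/42 + 23/121 = 17543/5082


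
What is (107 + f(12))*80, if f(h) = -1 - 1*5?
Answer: 8080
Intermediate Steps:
f(h) = -6 (f(h) = -1 - 5 = -6)
(107 + f(12))*80 = (107 - 6)*80 = 101*80 = 8080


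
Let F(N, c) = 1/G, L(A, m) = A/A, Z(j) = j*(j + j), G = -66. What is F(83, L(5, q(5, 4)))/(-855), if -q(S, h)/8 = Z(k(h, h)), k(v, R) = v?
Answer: 1/56430 ≈ 1.7721e-5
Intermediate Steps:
Z(j) = 2*j² (Z(j) = j*(2*j) = 2*j²)
q(S, h) = -16*h²
L(A, m) = 1
F(N, c) = -1/66 (F(N, c) = 1/(-66) = -1/66)
F(83, L(5, q(5, 4)))/(-855) = -1/66/(-855) = -1/66*(-1/855) = 1/56430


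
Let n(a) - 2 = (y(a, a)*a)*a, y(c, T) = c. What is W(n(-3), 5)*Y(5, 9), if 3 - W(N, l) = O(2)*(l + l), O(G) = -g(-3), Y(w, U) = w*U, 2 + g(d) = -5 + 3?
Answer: -1665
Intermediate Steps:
g(d) = -4 (g(d) = -2 + (-5 + 3) = -2 - 2 = -4)
Y(w, U) = U*w
O(G) = 4 (O(G) = -1*(-4) = 4)
n(a) = 2 + a³ (n(a) = 2 + (a*a)*a = 2 + a²*a = 2 + a³)
W(N, l) = 3 - 8*l (W(N, l) = 3 - 4*(l + l) = 3 - 4*2*l = 3 - 8*l)
W(n(-3), 5)*Y(5, 9) = (3 - 8*5)*(9*5) = (3 - 40)*45 = -37*45 = -1665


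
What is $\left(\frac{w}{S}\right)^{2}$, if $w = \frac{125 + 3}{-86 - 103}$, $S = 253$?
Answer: $\frac{16384}{2286465489} \approx 7.1656 \cdot 10^{-6}$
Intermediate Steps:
$w = - \frac{128}{189}$ ($w = \frac{128}{-189} = 128 \left(- \frac{1}{189}\right) = - \frac{128}{189} \approx -0.67725$)
$\left(\frac{w}{S}\right)^{2} = \left(- \frac{128}{189 \cdot 253}\right)^{2} = \left(\left(- \frac{128}{189}\right) \frac{1}{253}\right)^{2} = \left(- \frac{128}{47817}\right)^{2} = \frac{16384}{2286465489}$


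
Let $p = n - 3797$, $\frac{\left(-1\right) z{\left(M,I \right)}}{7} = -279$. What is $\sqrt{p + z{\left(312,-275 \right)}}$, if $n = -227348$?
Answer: $2 i \sqrt{57298} \approx 478.74 i$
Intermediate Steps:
$z{\left(M,I \right)} = 1953$ ($z{\left(M,I \right)} = \left(-7\right) \left(-279\right) = 1953$)
$p = -231145$ ($p = -227348 - 3797 = -231145$)
$\sqrt{p + z{\left(312,-275 \right)}} = \sqrt{-231145 + 1953} = \sqrt{-229192} = 2 i \sqrt{57298}$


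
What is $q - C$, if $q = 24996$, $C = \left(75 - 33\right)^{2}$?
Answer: $23232$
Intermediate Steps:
$C = 1764$ ($C = 42^{2} = 1764$)
$q - C = 24996 - 1764 = 23232$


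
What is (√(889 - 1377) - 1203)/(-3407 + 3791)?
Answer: -401/128 + I*√122/192 ≈ -3.1328 + 0.057528*I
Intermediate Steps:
(√(889 - 1377) - 1203)/(-3407 + 3791) = (√(-488) - 1203)/384 = (2*I*√122 - 1203)*(1/384) = (-1203 + 2*I*√122)*(1/384) = -401/128 + I*√122/192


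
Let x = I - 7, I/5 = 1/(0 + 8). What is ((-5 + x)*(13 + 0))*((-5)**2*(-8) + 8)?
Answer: 28392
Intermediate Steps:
I = 5/8 (I = 5/(0 + 8) = 5/8 ≈ 0.62500)
x = -51/8 (x = 5/8 - 7 = -51/8 ≈ -6.3750)
((-5 + x)*(13 + 0))*((-5)**2*(-8) + 8) = ((-5 - 51/8)*(13 + 0))*((-5)**2*(-8) + 8) = (-91/8*13)*(25*(-8) + 8) = -1183*(-200 + 8)/8 = -1183/8*(-192) = 28392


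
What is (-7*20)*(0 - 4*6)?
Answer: 3360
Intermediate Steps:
(-7*20)*(0 - 4*6) = -140*(0 - 24) = -140*(-24) = 3360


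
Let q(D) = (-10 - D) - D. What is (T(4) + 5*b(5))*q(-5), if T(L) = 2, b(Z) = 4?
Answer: 0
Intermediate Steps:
q(D) = -10 - 2*D
(T(4) + 5*b(5))*q(-5) = (2 + 5*4)*(-10 - 2*(-5)) = (2 + 20)*(-10 + 10) = 22*0 = 0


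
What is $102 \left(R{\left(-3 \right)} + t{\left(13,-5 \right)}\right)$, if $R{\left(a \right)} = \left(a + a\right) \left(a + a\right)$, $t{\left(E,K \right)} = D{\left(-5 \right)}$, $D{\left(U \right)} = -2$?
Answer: $3468$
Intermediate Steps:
$t{\left(E,K \right)} = -2$
$R{\left(a \right)} = 4 a^{2}$ ($R{\left(a \right)} = 2 a 2 a = 4 a^{2}$)
$102 \left(R{\left(-3 \right)} + t{\left(13,-5 \right)}\right) = 102 \left(4 \left(-3\right)^{2} - 2\right) = 102 \left(4 \cdot 9 - 2\right) = 102 \left(36 - 2\right) = 102 \cdot 34 = 3468$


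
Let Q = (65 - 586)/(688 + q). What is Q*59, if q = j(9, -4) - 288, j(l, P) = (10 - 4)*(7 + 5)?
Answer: -521/8 ≈ -65.125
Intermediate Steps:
j(l, P) = 72 (j(l, P) = 6*12 = 72)
q = -216 (q = 72 - 288 = -216)
Q = -521/472 (Q = (65 - 586)/(688 - 216) = -521/472 ≈ -1.1038)
Q*59 = -521/472*59 = -521/8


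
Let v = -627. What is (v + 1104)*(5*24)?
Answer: 57240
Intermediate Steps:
(v + 1104)*(5*24) = (-627 + 1104)*(5*24) = 477*120 = 57240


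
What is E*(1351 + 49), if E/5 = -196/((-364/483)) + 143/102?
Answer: 1213523500/663 ≈ 1.8304e+6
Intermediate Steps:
E = 1733605/1326 (E = 5*(-196/((-364/483)) + 143/102) = 5*(-196/((-364*1/483)) + 143*(1/102)) = 5*(-196/(-52/69) + 143/102) = 5*(-196*(-69/52) + 143/102) = 5*(3381/13 + 143/102) = 5*(346721/1326) = 1733605/1326 ≈ 1307.4)
E*(1351 + 49) = 1733605*(1351 + 49)/1326 = (1733605/1326)*1400 = 1213523500/663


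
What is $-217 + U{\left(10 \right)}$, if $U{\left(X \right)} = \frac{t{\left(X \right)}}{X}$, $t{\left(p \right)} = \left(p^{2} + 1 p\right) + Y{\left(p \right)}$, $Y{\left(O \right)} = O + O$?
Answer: $-204$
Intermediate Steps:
$Y{\left(O \right)} = 2 O$
$t{\left(p \right)} = p^{2} + 3 p$ ($t{\left(p \right)} = \left(p^{2} + 1 p\right) + 2 p = \left(p^{2} + p\right) + 2 p = \left(p + p^{2}\right) + 2 p = p^{2} + 3 p$)
$U{\left(X \right)} = 3 + X$ ($U{\left(X \right)} = \frac{X \left(3 + X\right)}{X} = 3 + X$)
$-217 + U{\left(10 \right)} = -217 + \left(3 + 10\right) = -217 + 13 = -204$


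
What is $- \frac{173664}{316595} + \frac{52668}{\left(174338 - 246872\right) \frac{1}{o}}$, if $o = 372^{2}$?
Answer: $- \frac{4994559067968}{49705415} \approx -1.0048 \cdot 10^{5}$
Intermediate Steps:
$o = 138384$
$- \frac{173664}{316595} + \frac{52668}{\left(174338 - 246872\right) \frac{1}{o}} = - \frac{173664}{316595} + \frac{52668}{\left(174338 - 246872\right) \frac{1}{138384}} = \left(-173664\right) \frac{1}{316595} + \frac{52668}{\left(-72534\right) \frac{1}{138384}} = - \frac{173664}{316595} + \frac{52668}{- \frac{12089}{23064}} = - \frac{173664}{316595} + 52668 \left(- \frac{23064}{12089}\right) = - \frac{173664}{316595} - \frac{15775776}{157} = - \frac{4994559067968}{49705415}$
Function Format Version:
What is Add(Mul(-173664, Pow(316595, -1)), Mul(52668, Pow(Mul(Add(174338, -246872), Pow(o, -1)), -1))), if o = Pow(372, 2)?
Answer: Rational(-4994559067968, 49705415) ≈ -1.0048e+5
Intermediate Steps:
o = 138384
Add(Mul(-173664, Pow(316595, -1)), Mul(52668, Pow(Mul(Add(174338, -246872), Pow(o, -1)), -1))) = Add(Mul(-173664, Pow(316595, -1)), Mul(52668, Pow(Mul(Add(174338, -246872), Pow(138384, -1)), -1))) = Add(Mul(-173664, Rational(1, 316595)), Mul(52668, Pow(Mul(-72534, Rational(1, 138384)), -1))) = Add(Rational(-173664, 316595), Mul(52668, Pow(Rational(-12089, 23064), -1))) = Add(Rational(-173664, 316595), Mul(52668, Rational(-23064, 12089))) = Add(Rational(-173664, 316595), Rational(-15775776, 157)) = Rational(-4994559067968, 49705415)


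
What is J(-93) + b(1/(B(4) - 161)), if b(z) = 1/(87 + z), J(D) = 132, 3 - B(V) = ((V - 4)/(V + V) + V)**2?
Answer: 1998258/15137 ≈ 132.01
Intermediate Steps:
B(V) = 3 - (V + (-4 + V)/(2*V))**2 (B(V) = 3 - ((V - 4)/(V + V) + V)**2 = 3 - ((-4 + V)/((2*V)) + V)**2 = 3 - ((-4 + V)*(1/(2*V)) + V)**2 = 3 - ((-4 + V)/(2*V) + V)**2 = 3 - (V + (-4 + V)/(2*V))**2)
J(-93) + b(1/(B(4) - 161)) = 132 + 1/(87 + 1/((3 - 1/4*(-4 + 4 + 2*4**2)**2/4**2) - 161)) = 132 + 1/(87 + 1/((3 - 1/4*1/16*(-4 + 4 + 2*16)**2) - 161)) = 132 + 1/(87 + 1/((3 - 1/4*1/16*(-4 + 4 + 32)**2) - 161)) = 132 + 1/(87 + 1/((3 - 1/4*1/16*32**2) - 161)) = 132 + 1/(87 + 1/((3 - 1/4*1/16*1024) - 161)) = 132 + 1/(87 + 1/((3 - 16) - 161)) = 132 + 1/(87 + 1/(-13 - 161)) = 132 + 1/(87 + 1/(-174)) = 132 + 1/(87 - 1/174) = 132 + 1/(15137/174) = 132 + 174/15137 = 1998258/15137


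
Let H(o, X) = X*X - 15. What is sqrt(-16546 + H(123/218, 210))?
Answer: sqrt(27539) ≈ 165.95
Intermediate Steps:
H(o, X) = -15 + X**2 (H(o, X) = X**2 - 15 = -15 + X**2)
sqrt(-16546 + H(123/218, 210)) = sqrt(-16546 + (-15 + 210**2)) = sqrt(-16546 + (-15 + 44100)) = sqrt(-16546 + 44085) = sqrt(27539)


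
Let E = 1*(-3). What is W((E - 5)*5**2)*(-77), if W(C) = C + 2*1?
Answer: 15246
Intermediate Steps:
E = -3
W(C) = 2 + C (W(C) = C + 2 = 2 + C)
W((E - 5)*5**2)*(-77) = (2 + (-3 - 5)*5**2)*(-77) = (2 - 8*25)*(-77) = (2 - 200)*(-77) = -198*(-77) = 15246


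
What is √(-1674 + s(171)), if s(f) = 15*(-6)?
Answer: 42*I ≈ 42.0*I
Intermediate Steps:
s(f) = -90
√(-1674 + s(171)) = √(-1674 - 90) = √(-1764) = 42*I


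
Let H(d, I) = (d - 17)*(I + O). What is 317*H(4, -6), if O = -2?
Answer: 32968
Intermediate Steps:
H(d, I) = (-17 + d)*(-2 + I) (H(d, I) = (d - 17)*(I - 2) = (-17 + d)*(-2 + I))
317*H(4, -6) = 317*(34 - 17*(-6) - 2*4 - 6*4) = 317*(34 + 102 - 8 - 24) = 317*104 = 32968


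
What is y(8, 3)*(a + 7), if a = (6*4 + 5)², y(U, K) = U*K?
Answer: 20352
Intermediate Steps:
y(U, K) = K*U
a = 841 (a = (24 + 5)² = 29² = 841)
y(8, 3)*(a + 7) = (3*8)*(841 + 7) = 24*848 = 20352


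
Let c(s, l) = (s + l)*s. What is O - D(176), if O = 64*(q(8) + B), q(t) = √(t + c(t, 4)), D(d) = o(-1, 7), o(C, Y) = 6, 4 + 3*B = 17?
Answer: 814/3 + 128*√26 ≈ 924.01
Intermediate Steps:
B = 13/3 (B = -4/3 + (⅓)*17 = -4/3 + 17/3 = 13/3 ≈ 4.3333)
D(d) = 6
c(s, l) = s*(l + s) (c(s, l) = (l + s)*s = s*(l + s))
q(t) = √(t + t*(4 + t))
O = 832/3 + 128*√26 (O = 64*(√(8*(5 + 8)) + 13/3) = 64*(√(8*13) + 13/3) = 64*(√104 + 13/3) = 64*(2*√26 + 13/3) = 64*(13/3 + 2*√26) = 832/3 + 128*√26 ≈ 930.01)
O - D(176) = (832/3 + 128*√26) - 1*6 = (832/3 + 128*√26) - 6 = 814/3 + 128*√26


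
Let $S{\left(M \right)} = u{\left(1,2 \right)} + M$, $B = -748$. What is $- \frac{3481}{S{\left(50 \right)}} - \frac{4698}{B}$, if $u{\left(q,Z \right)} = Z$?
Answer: $- \frac{589873}{9724} \approx -60.662$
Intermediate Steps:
$S{\left(M \right)} = 2 + M$
$- \frac{3481}{S{\left(50 \right)}} - \frac{4698}{B} = - \frac{3481}{2 + 50} - \frac{4698}{-748} = - \frac{3481}{52} - - \frac{2349}{374} = \left(-3481\right) \frac{1}{52} + \frac{2349}{374} = - \frac{3481}{52} + \frac{2349}{374} = - \frac{589873}{9724}$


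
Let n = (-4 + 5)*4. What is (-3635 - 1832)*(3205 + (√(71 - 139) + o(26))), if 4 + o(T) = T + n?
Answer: -17663877 - 10934*I*√17 ≈ -1.7664e+7 - 45082.0*I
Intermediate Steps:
n = 4 (n = 1*4 = 4)
o(T) = T (o(T) = -4 + (T + 4) = -4 + (4 + T) = T)
(-3635 - 1832)*(3205 + (√(71 - 139) + o(26))) = (-3635 - 1832)*(3205 + (√(71 - 139) + 26)) = -5467*(3205 + (√(-68) + 26)) = -5467*(3205 + (2*I*√17 + 26)) = -5467*(3205 + (26 + 2*I*√17)) = -5467*(3231 + 2*I*√17) = -17663877 - 10934*I*√17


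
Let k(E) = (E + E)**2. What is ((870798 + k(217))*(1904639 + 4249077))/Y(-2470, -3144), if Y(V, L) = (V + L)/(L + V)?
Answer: 6517732916264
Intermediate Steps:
k(E) = 4*E**2 (k(E) = (2*E)**2 = 4*E**2)
Y(V, L) = 1 (Y(V, L) = (L + V)/(L + V) = 1)
((870798 + k(217))*(1904639 + 4249077))/Y(-2470, -3144) = ((870798 + 4*217**2)*(1904639 + 4249077))/1 = ((870798 + 4*47089)*6153716)*1 = ((870798 + 188356)*6153716)*1 = (1059154*6153716)*1 = 6517732916264*1 = 6517732916264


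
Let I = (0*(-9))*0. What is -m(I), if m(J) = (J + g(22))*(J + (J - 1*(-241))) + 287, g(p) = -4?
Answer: 677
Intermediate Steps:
I = 0 (I = 0*0 = 0)
m(J) = 287 + (-4 + J)*(241 + 2*J) (m(J) = (J - 4)*(J + (J - 1*(-241))) + 287 = (-4 + J)*(J + (J + 241)) + 287 = (-4 + J)*(J + (241 + J)) + 287 = (-4 + J)*(241 + 2*J) + 287 = 287 + (-4 + J)*(241 + 2*J))
-m(I) = -(-677 + 2*0² + 233*0) = -(-677 + 2*0 + 0) = -(-677 + 0 + 0) = -1*(-677) = 677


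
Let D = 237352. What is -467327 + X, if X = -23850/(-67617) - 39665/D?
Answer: -833349127775697/1783225576 ≈ -4.6733e+5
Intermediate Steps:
X = 330979655/1783225576 (X = -23850/(-67617) - 39665/237352 = -23850*(-1/67617) - 39665*1/237352 = 2650/7513 - 39665/237352 = 330979655/1783225576 ≈ 0.18561)
-467327 + X = -467327 + 330979655/1783225576 = -833349127775697/1783225576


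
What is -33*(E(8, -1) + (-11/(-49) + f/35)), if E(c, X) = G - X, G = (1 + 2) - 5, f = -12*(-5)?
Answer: -1518/49 ≈ -30.980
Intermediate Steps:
f = 60
G = -2 (G = 3 - 5 = -2)
E(c, X) = -2 - X
-33*(E(8, -1) + (-11/(-49) + f/35)) = -33*((-2 - 1*(-1)) + (-11/(-49) + 60/35)) = -33*((-2 + 1) + (-11*(-1/49) + 60*(1/35))) = -33*(-1 + (11/49 + 12/7)) = -33*(-1 + 95/49) = -33*46/49 = -1518/49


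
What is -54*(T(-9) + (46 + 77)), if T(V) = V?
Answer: -6156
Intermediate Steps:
-54*(T(-9) + (46 + 77)) = -54*(-9 + (46 + 77)) = -54*(-9 + 123) = -54*114 = -6156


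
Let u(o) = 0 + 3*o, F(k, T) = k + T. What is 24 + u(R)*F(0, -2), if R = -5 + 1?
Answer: 48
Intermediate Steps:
F(k, T) = T + k
R = -4
u(o) = 3*o
24 + u(R)*F(0, -2) = 24 + (3*(-4))*(-2 + 0) = 24 - 12*(-2) = 24 + 24 = 48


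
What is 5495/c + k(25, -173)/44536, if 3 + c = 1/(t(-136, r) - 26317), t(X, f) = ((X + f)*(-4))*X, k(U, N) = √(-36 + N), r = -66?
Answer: -748446475/408616 + I*√209/44536 ≈ -1831.7 + 0.00032461*I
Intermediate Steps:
t(X, f) = X*(-4*X - 4*f) (t(X, f) = (-4*X - 4*f)*X = X*(-4*X - 4*f))
c = -408616/136205 (c = -3 + 1/(-4*(-136)*(-136 - 66) - 26317) = -3 + 1/(-4*(-136)*(-202) - 26317) = -3 + 1/(-109888 - 26317) = -3 + 1/(-136205) = -3 - 1/136205 = -408616/136205 ≈ -3.0000)
5495/c + k(25, -173)/44536 = 5495/(-408616/136205) + √(-36 - 173)/44536 = 5495*(-136205/408616) + √(-209)*(1/44536) = -748446475/408616 + (I*√209)*(1/44536) = -748446475/408616 + I*√209/44536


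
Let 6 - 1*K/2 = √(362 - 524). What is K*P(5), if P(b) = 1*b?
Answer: 60 - 90*I*√2 ≈ 60.0 - 127.28*I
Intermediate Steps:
P(b) = b
K = 12 - 18*I*√2 (K = 12 - 2*√(362 - 524) = 12 - 18*I*√2 ≈ 12.0 - 25.456*I)
K*P(5) = (12 - 18*I*√2)*5 = 60 - 90*I*√2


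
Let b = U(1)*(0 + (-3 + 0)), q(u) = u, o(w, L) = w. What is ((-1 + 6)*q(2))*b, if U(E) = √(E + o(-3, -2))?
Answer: -30*I*√2 ≈ -42.426*I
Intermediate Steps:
U(E) = √(-3 + E) (U(E) = √(E - 3) = √(-3 + E))
b = -3*I*√2 (b = √(-3 + 1)*(0 + (-3 + 0)) = √(-2)*(0 - 3) = (I*√2)*(-3) = -3*I*√2 ≈ -4.2426*I)
((-1 + 6)*q(2))*b = ((-1 + 6)*2)*(-3*I*√2) = (5*2)*(-3*I*√2) = 10*(-3*I*√2) = -30*I*√2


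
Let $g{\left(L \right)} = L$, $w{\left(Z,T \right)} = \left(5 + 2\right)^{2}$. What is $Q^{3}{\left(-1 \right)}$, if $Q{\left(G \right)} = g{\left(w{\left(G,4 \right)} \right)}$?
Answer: $117649$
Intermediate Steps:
$w{\left(Z,T \right)} = 49$ ($w{\left(Z,T \right)} = 7^{2} = 49$)
$Q{\left(G \right)} = 49$
$Q^{3}{\left(-1 \right)} = 49^{3} = 117649$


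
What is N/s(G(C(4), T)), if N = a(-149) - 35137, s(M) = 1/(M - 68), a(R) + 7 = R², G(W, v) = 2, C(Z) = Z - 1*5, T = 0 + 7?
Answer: 854238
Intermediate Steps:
T = 7
C(Z) = -5 + Z (C(Z) = Z - 5 = -5 + Z)
a(R) = -7 + R²
s(M) = 1/(-68 + M)
N = -12943 (N = (-7 + (-149)²) - 35137 = (-7 + 22201) - 35137 = 22194 - 35137 = -12943)
N/s(G(C(4), T)) = -12943/(1/(-68 + 2)) = -12943/(1/(-66)) = -12943/(-1/66) = -12943*(-66) = 854238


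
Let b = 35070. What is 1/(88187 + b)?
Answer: 1/123257 ≈ 8.1131e-6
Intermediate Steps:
1/(88187 + b) = 1/(88187 + 35070) = 1/123257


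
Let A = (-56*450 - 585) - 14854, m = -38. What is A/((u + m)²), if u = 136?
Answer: -40639/9604 ≈ -4.2315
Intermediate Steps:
A = -40639 (A = (-25200 - 585) - 14854 = -25785 - 14854 = -40639)
A/((u + m)²) = -40639/(136 - 38)² = -40639/(98²) = -40639/9604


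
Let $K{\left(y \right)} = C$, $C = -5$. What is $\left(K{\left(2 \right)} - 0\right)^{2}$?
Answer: $25$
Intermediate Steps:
$K{\left(y \right)} = -5$
$\left(K{\left(2 \right)} - 0\right)^{2} = \left(-5 - 0\right)^{2} = \left(-5 + 0\right)^{2} = \left(-5\right)^{2} = 25$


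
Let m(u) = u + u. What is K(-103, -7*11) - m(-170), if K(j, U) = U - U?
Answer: 340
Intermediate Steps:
m(u) = 2*u
K(j, U) = 0
K(-103, -7*11) - m(-170) = 0 - 2*(-170) = 0 - 1*(-340) = 0 + 340 = 340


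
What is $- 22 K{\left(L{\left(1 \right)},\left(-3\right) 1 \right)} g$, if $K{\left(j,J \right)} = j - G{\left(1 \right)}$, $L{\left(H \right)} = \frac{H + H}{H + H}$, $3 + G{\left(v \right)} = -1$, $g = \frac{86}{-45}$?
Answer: $\frac{1892}{9} \approx 210.22$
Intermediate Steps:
$g = - \frac{86}{45}$ ($g = 86 \left(- \frac{1}{45}\right) = - \frac{86}{45} \approx -1.9111$)
$G{\left(v \right)} = -4$ ($G{\left(v \right)} = -3 - 1 = -4$)
$L{\left(H \right)} = 1$ ($L{\left(H \right)} = \frac{2 H}{2 H} = 2 H \frac{1}{2 H} = 1$)
$K{\left(j,J \right)} = 4 + j$ ($K{\left(j,J \right)} = j - -4 = j + 4 = 4 + j$)
$- 22 K{\left(L{\left(1 \right)},\left(-3\right) 1 \right)} g = - 22 \left(4 + 1\right) \left(- \frac{86}{45}\right) = \left(-22\right) 5 \left(- \frac{86}{45}\right) = \left(-110\right) \left(- \frac{86}{45}\right) = \frac{1892}{9}$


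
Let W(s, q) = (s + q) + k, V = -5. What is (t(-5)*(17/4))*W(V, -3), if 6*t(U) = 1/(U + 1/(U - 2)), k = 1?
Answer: 833/864 ≈ 0.96412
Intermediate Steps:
W(s, q) = 1 + q + s (W(s, q) = (s + q) + 1 = (q + s) + 1 = 1 + q + s)
t(U) = 1/(6*(U + 1/(-2 + U))) (t(U) = 1/(6*(U + 1/(U - 2))) = 1/(6*(U + 1/(-2 + U))))
(t(-5)*(17/4))*W(V, -3) = (((-2 - 5)/(6*(1 + (-5)**2 - 2*(-5))))*(17/4))*(1 - 3 - 5) = (((1/6)*(-7)/(1 + 25 + 10))*(17*(1/4)))*(-7) = (((1/6)*(-7)/36)*(17/4))*(-7) = (((1/6)*(1/36)*(-7))*(17/4))*(-7) = -7/216*17/4*(-7) = -119/864*(-7) = 833/864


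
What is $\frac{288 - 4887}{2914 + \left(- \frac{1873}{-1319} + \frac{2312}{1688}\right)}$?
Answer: $- \frac{1279943091}{811768820} \approx -1.5767$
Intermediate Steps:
$\frac{288 - 4887}{2914 + \left(- \frac{1873}{-1319} + \frac{2312}{1688}\right)} = - \frac{4599}{2914 + \left(\left(-1873\right) \left(- \frac{1}{1319}\right) + 2312 \cdot \frac{1}{1688}\right)} = - \frac{4599}{2914 + \left(\frac{1873}{1319} + \frac{289}{211}\right)} = - \frac{4599}{2914 + \frac{776394}{278309}} = - \frac{4599}{\frac{811768820}{278309}} = \left(-4599\right) \frac{278309}{811768820} = - \frac{1279943091}{811768820}$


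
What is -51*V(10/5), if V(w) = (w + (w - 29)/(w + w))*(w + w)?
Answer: 969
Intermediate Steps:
V(w) = 2*w*(w + (-29 + w)/(2*w)) (V(w) = (w + (-29 + w)/((2*w)))*(2*w) = (w + (-29 + w)*(1/(2*w)))*(2*w) = (w + (-29 + w)/(2*w))*(2*w) = 2*w*(w + (-29 + w)/(2*w)))
-51*V(10/5) = -51*(-29 + 10/5 + 2*(10/5)²) = -51*(-29 + 10*(⅕) + 2*(10*(⅕))²) = -51*(-29 + 2 + 2*2²) = -51*(-29 + 2 + 2*4) = -51*(-29 + 2 + 8) = -51*(-19) = 969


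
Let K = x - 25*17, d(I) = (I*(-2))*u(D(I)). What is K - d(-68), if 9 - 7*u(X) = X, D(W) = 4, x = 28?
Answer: -3459/7 ≈ -494.14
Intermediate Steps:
u(X) = 9/7 - X/7
d(I) = -10*I/7 (d(I) = (I*(-2))*(9/7 - ⅐*4) = (-2*I)*(9/7 - 4/7) = -2*I*(5/7) = -10*I/7)
K = -397 (K = 28 - 25*17 = 28 - 425 = -397)
K - d(-68) = -397 - (-10)*(-68)/7 = -397 - 1*680/7 = -397 - 680/7 = -3459/7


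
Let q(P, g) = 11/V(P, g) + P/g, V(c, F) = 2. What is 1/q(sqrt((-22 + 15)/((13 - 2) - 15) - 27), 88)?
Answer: 170368/937125 - 176*I*sqrt(101)/937125 ≈ 0.1818 - 0.0018875*I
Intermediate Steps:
q(P, g) = 11/2 + P/g
1/q(sqrt((-22 + 15)/((13 - 2) - 15) - 27), 88) = 1/(11/2 + sqrt((-22 + 15)/((13 - 2) - 15) - 27)/88) = 1/(11/2 + sqrt(-7/(11 - 15) - 27)*(1/88)) = 1/(11/2 + sqrt(-7/(-4) - 27)*(1/88)) = 1/(11/2 + sqrt(-7*(-1/4) - 27)*(1/88)) = 1/(11/2 + sqrt(7/4 - 27)*(1/88)) = 1/(11/2 + sqrt(-101/4)*(1/88)) = 1/(11/2 + (I*sqrt(101)/2)*(1/88)) = 1/(11/2 + I*sqrt(101)/176)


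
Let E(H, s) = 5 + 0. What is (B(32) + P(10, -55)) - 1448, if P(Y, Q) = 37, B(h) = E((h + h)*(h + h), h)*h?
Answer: -1251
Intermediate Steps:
E(H, s) = 5
B(h) = 5*h
(B(32) + P(10, -55)) - 1448 = (5*32 + 37) - 1448 = (160 + 37) - 1448 = 197 - 1448 = -1251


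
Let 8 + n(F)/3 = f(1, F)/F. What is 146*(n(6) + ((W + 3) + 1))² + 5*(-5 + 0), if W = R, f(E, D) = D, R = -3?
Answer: 58375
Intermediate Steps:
W = -3
n(F) = -21 (n(F) = -24 + 3*(F/F) = -24 + 3*1 = -24 + 3 = -21)
146*(n(6) + ((W + 3) + 1))² + 5*(-5 + 0) = 146*(-21 + ((-3 + 3) + 1))² + 5*(-5 + 0) = 146*(-21 + (0 + 1))² + 5*(-5) = 146*(-21 + 1)² - 25 = 146*(-20)² - 25 = 146*400 - 25 = 58400 - 25 = 58375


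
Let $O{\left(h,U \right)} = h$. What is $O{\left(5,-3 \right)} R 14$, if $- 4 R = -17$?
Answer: $\frac{595}{2} \approx 297.5$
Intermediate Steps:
$R = \frac{17}{4}$ ($R = \left(- \frac{1}{4}\right) \left(-17\right) = \frac{17}{4} \approx 4.25$)
$O{\left(5,-3 \right)} R 14 = 5 \cdot \frac{17}{4} \cdot 14 = \frac{85}{4} \cdot 14 = \frac{595}{2}$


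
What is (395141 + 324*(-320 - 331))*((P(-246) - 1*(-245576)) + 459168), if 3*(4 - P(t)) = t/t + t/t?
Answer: 389479318514/3 ≈ 1.2983e+11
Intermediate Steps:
P(t) = 10/3 (P(t) = 4 - (t/t + t/t)/3 = 4 - (1 + 1)/3 = 4 - ⅓*2 = 4 - ⅔ = 10/3)
(395141 + 324*(-320 - 331))*((P(-246) - 1*(-245576)) + 459168) = (395141 + 324*(-320 - 331))*((10/3 - 1*(-245576)) + 459168) = (395141 + 324*(-651))*((10/3 + 245576) + 459168) = (395141 - 210924)*(736738/3 + 459168) = 184217*(2114242/3) = 389479318514/3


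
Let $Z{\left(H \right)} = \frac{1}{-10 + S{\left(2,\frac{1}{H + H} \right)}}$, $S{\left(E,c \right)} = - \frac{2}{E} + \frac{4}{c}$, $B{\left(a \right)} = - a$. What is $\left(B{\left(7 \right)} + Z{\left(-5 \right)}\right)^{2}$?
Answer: $\frac{128164}{2601} \approx 49.275$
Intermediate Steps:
$Z{\left(H \right)} = \frac{1}{-11 + 8 H}$ ($Z{\left(H \right)} = \frac{1}{-10 + \left(- \frac{2}{2} + \frac{4}{\frac{1}{H + H}}\right)} = \frac{1}{-10 + \left(\left(-2\right) \frac{1}{2} + \frac{4}{\frac{1}{2 H}}\right)} = \frac{1}{-10 - \left(1 - \frac{4}{\frac{1}{2} \frac{1}{H}}\right)} = \frac{1}{-10 + \left(-1 + 4 \cdot 2 H\right)} = \frac{1}{-10 + \left(-1 + 8 H\right)} = \frac{1}{-11 + 8 H}$)
$\left(B{\left(7 \right)} + Z{\left(-5 \right)}\right)^{2} = \left(\left(-1\right) 7 + \frac{1}{-11 + 8 \left(-5\right)}\right)^{2} = \left(-7 + \frac{1}{-11 - 40}\right)^{2} = \left(-7 + \frac{1}{-51}\right)^{2} = \left(-7 - \frac{1}{51}\right)^{2} = \left(- \frac{358}{51}\right)^{2} = \frac{128164}{2601}$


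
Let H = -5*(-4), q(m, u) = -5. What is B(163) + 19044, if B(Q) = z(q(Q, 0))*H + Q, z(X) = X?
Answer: 19107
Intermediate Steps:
H = 20
B(Q) = -100 + Q (B(Q) = -5*20 + Q = -100 + Q)
B(163) + 19044 = (-100 + 163) + 19044 = 63 + 19044 = 19107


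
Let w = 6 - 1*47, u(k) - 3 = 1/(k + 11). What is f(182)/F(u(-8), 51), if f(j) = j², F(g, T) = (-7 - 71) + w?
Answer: -4732/17 ≈ -278.35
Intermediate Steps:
u(k) = 3 + 1/(11 + k) (u(k) = 3 + 1/(k + 11) = 3 + 1/(11 + k))
w = -41 (w = 6 - 47 = -41)
F(g, T) = -119 (F(g, T) = (-7 - 71) - 41 = -78 - 41 = -119)
f(182)/F(u(-8), 51) = 182²/(-119) = 33124*(-1/119) = -4732/17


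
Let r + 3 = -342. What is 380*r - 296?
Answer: -131396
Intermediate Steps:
r = -345 (r = -3 - 342 = -345)
380*r - 296 = 380*(-345) - 296 = -131100 - 296 = -131396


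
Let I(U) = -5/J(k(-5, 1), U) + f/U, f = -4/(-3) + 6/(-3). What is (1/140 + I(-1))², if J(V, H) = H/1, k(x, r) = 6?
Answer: 5678689/176400 ≈ 32.192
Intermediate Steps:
f = -⅔ (f = -4*(-⅓) + 6*(-⅓) = 4/3 - 2 = -⅔ ≈ -0.66667)
J(V, H) = H (J(V, H) = H*1 = H)
I(U) = -17/(3*U) (I(U) = -5/U - 2/(3*U) = -17/(3*U))
(1/140 + I(-1))² = (1/140 - 17/3/(-1))² = (1/140 - 17/3*(-1))² = (1/140 + 17/3)² = (2383/420)² = 5678689/176400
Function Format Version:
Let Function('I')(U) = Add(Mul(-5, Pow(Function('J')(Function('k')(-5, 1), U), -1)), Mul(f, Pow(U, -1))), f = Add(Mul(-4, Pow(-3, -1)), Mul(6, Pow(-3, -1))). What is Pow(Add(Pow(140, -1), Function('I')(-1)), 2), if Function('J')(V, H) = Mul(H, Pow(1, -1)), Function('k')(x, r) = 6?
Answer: Rational(5678689, 176400) ≈ 32.192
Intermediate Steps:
f = Rational(-2, 3) (f = Add(Mul(-4, Rational(-1, 3)), Mul(6, Rational(-1, 3))) = Add(Rational(4, 3), -2) = Rational(-2, 3) ≈ -0.66667)
Function('J')(V, H) = H (Function('J')(V, H) = Mul(H, 1) = H)
Function('I')(U) = Mul(Rational(-17, 3), Pow(U, -1)) (Function('I')(U) = Add(Mul(-5, Pow(U, -1)), Mul(Rational(-2, 3), Pow(U, -1))) = Mul(Rational(-17, 3), Pow(U, -1)))
Pow(Add(Pow(140, -1), Function('I')(-1)), 2) = Pow(Add(Pow(140, -1), Mul(Rational(-17, 3), Pow(-1, -1))), 2) = Pow(Add(Rational(1, 140), Mul(Rational(-17, 3), -1)), 2) = Pow(Add(Rational(1, 140), Rational(17, 3)), 2) = Pow(Rational(2383, 420), 2) = Rational(5678689, 176400)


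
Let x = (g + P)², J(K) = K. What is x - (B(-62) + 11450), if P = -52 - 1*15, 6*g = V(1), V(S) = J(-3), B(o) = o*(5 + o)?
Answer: -41711/4 ≈ -10428.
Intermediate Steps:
V(S) = -3
g = -½ (g = (⅙)*(-3) = -½ ≈ -0.50000)
P = -67 (P = -52 - 15 = -67)
x = 18225/4 (x = (-½ - 67)² = (-135/2)² = 18225/4 ≈ 4556.3)
x - (B(-62) + 11450) = 18225/4 - (-62*(5 - 62) + 11450) = 18225/4 - (-62*(-57) + 11450) = 18225/4 - (3534 + 11450) = 18225/4 - 1*14984 = 18225/4 - 14984 = -41711/4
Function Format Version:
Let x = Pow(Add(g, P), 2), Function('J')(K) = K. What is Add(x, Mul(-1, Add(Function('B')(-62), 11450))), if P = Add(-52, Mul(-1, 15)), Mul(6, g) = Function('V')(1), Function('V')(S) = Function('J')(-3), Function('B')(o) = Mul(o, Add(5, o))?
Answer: Rational(-41711, 4) ≈ -10428.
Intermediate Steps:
Function('V')(S) = -3
g = Rational(-1, 2) (g = Mul(Rational(1, 6), -3) = Rational(-1, 2) ≈ -0.50000)
P = -67 (P = Add(-52, -15) = -67)
x = Rational(18225, 4) (x = Pow(Add(Rational(-1, 2), -67), 2) = Pow(Rational(-135, 2), 2) = Rational(18225, 4) ≈ 4556.3)
Add(x, Mul(-1, Add(Function('B')(-62), 11450))) = Add(Rational(18225, 4), Mul(-1, Add(Mul(-62, Add(5, -62)), 11450))) = Add(Rational(18225, 4), Mul(-1, Add(Mul(-62, -57), 11450))) = Add(Rational(18225, 4), Mul(-1, Add(3534, 11450))) = Add(Rational(18225, 4), Mul(-1, 14984)) = Add(Rational(18225, 4), -14984) = Rational(-41711, 4)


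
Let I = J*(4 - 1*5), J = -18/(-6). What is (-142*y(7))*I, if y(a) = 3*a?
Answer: 8946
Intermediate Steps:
J = 3 (J = -18*(-⅙) = 3)
I = -3 (I = 3*(4 - 1*5) = 3*(4 - 5) = 3*(-1) = -3)
(-142*y(7))*I = -426*7*(-3) = -142*21*(-3) = -2982*(-3) = 8946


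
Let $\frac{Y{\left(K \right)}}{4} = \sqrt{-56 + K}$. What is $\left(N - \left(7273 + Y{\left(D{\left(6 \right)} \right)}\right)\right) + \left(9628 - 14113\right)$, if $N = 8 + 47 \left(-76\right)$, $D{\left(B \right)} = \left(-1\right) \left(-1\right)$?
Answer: $-15322 - 4 i \sqrt{55} \approx -15322.0 - 29.665 i$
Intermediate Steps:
$D{\left(B \right)} = 1$
$N = -3564$ ($N = 8 - 3572 = -3564$)
$Y{\left(K \right)} = 4 \sqrt{-56 + K}$
$\left(N - \left(7273 + Y{\left(D{\left(6 \right)} \right)}\right)\right) + \left(9628 - 14113\right) = \left(-3564 - \left(7273 + 4 \sqrt{-56 + 1}\right)\right) + \left(9628 - 14113\right) = \left(-3564 - \left(7273 + 4 \sqrt{-55}\right)\right) + \left(9628 - 14113\right) = \left(-3564 - \left(7273 + 4 i \sqrt{55}\right)\right) - 4485 = \left(-10837 - 4 i \sqrt{55}\right) - 4485 = -15322 - 4 i \sqrt{55}$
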